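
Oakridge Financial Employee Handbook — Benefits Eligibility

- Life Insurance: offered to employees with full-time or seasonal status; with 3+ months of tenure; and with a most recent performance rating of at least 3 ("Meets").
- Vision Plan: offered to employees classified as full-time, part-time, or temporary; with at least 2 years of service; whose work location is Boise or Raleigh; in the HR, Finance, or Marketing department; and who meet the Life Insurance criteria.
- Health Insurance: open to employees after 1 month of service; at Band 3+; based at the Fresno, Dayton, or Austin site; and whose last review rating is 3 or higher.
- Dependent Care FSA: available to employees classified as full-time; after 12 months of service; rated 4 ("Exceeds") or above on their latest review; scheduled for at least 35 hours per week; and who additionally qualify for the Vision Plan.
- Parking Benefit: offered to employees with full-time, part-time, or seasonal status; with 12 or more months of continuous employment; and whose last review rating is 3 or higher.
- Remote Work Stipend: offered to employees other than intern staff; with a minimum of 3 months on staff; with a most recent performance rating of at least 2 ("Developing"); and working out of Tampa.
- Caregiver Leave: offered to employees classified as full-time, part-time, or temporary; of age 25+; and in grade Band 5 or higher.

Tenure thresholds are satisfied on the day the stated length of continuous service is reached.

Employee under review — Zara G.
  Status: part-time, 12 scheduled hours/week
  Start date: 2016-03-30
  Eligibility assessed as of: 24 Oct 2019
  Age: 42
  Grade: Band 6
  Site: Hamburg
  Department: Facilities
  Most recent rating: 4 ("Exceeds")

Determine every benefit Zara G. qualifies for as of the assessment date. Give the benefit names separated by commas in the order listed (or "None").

Parking Benefit, Caregiver Leave

Service from 2016-03-30 to 24 Oct 2019: 1303 days.
Life Insurance — status part-time ✗ (requires full-time or seasonal) → not eligible.
Vision Plan — status part-time ✓; service 1303 days ≥ 2 years (≈730 days) ✓; site Hamburg ✗ (not Boise or Raleigh) → not eligible.
Health Insurance — service 1303 days ≥ 1 month (≈30 days) ✓; grade Band 6 ≥ Band 3 ✓; site Hamburg ✗ (not Fresno, Dayton, or Austin) → not eligible.
Dependent Care FSA — status part-time ✗ (requires full-time) → not eligible.
Parking Benefit — status part-time ✓; service 1303 days ≥ 12 months (≈360 days) ✓; rating 4 ≥ 3 ✓ → eligible.
Remote Work Stipend — status part-time ✓ (not excluded); service 1303 days ≥ 3 months (≈90 days) ✓; rating 4 ≥ 2 ✓; site Hamburg ✗ (not Tampa) → not eligible.
Caregiver Leave — status part-time ✓; age 42 ≥ 25 ✓; grade Band 6 ≥ Band 5 ✓ → eligible.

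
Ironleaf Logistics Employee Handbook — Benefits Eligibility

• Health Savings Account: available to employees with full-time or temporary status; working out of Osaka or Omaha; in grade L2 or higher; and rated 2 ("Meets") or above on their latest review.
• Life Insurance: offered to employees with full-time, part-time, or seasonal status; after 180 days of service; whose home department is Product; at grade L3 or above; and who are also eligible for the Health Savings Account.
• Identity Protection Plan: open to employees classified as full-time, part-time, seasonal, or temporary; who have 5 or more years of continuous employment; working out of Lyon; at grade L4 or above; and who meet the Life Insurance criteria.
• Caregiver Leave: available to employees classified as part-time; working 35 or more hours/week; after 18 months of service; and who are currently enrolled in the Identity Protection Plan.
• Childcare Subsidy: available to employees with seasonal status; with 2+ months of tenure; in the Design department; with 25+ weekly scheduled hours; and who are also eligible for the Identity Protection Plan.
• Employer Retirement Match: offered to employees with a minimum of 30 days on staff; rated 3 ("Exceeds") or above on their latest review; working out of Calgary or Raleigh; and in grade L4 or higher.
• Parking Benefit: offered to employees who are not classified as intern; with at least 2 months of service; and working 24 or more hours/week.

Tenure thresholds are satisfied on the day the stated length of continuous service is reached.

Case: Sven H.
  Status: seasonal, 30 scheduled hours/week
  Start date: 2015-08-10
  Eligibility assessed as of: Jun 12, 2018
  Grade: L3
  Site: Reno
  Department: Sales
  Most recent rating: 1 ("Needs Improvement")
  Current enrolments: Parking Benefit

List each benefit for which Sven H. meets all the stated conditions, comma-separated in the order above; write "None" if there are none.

Service from 2015-08-10 to Jun 12, 2018: 1037 days.
Health Savings Account — status seasonal ✗ (requires full-time or temporary) → not eligible.
Life Insurance — status seasonal ✓; service 1037 days ≥ 180 days ✓; dept Sales ✗ → not eligible.
Identity Protection Plan — status seasonal ✓; service 1037 days < 5 years (≈1825 days) ✗ → not eligible.
Caregiver Leave — status seasonal ✗ (requires part-time) → not eligible.
Childcare Subsidy — status seasonal ✓; service 1037 days ≥ 2 months (≈60 days) ✓; dept Sales ✗ → not eligible.
Employer Retirement Match — service 1037 days ≥ 30 days ✓; rating 1 < 3 ✗ → not eligible.
Parking Benefit — status seasonal ✓ (not excluded); service 1037 days ≥ 2 months (≈60 days) ✓; 30 hrs/wk ≥ 24 ✓ → eligible.

Parking Benefit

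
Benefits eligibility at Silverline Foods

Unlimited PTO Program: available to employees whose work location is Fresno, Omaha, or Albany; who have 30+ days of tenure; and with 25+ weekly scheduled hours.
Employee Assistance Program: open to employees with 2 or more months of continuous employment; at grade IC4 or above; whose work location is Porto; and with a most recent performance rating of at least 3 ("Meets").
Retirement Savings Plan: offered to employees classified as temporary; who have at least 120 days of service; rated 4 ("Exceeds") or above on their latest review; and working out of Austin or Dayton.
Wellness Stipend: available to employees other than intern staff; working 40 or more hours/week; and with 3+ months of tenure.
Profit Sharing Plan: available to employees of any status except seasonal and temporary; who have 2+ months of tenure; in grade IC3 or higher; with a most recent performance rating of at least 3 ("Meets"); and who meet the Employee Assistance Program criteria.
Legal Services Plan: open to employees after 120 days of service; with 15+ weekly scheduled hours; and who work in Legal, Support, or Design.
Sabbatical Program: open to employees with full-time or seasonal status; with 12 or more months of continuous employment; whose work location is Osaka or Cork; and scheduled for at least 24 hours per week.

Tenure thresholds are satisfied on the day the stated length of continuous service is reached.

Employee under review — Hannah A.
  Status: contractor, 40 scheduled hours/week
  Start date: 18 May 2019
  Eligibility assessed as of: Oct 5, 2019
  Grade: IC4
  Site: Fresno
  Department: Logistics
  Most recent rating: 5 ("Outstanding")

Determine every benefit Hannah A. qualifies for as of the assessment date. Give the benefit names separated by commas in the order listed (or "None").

Unlimited PTO Program, Wellness Stipend

Service from 18 May 2019 to Oct 5, 2019: 140 days.
Unlimited PTO Program — site Fresno ✓; service 140 days ≥ 30 days ✓; 40 hrs/wk ≥ 25 ✓ → eligible.
Employee Assistance Program — service 140 days ≥ 2 months (≈60 days) ✓; grade IC4 ≥ IC4 ✓; site Fresno ✗ (not Porto) → not eligible.
Retirement Savings Plan — status contractor ✗ (requires temporary) → not eligible.
Wellness Stipend — status contractor ✓ (not excluded); 40 hrs/wk ≥ 40 ✓; service 140 days ≥ 3 months (≈90 days) ✓ → eligible.
Profit Sharing Plan — status contractor ✓ (not excluded); service 140 days ≥ 2 months (≈60 days) ✓; grade IC4 ≥ IC3 ✓; rating 5 ≥ 3 ✓; not eligible for Employee Assistance Program ✗ → not eligible.
Legal Services Plan — service 140 days ≥ 120 days ✓; 40 hrs/wk ≥ 15 ✓; dept Logistics ✗ → not eligible.
Sabbatical Program — status contractor ✗ (requires full-time or seasonal) → not eligible.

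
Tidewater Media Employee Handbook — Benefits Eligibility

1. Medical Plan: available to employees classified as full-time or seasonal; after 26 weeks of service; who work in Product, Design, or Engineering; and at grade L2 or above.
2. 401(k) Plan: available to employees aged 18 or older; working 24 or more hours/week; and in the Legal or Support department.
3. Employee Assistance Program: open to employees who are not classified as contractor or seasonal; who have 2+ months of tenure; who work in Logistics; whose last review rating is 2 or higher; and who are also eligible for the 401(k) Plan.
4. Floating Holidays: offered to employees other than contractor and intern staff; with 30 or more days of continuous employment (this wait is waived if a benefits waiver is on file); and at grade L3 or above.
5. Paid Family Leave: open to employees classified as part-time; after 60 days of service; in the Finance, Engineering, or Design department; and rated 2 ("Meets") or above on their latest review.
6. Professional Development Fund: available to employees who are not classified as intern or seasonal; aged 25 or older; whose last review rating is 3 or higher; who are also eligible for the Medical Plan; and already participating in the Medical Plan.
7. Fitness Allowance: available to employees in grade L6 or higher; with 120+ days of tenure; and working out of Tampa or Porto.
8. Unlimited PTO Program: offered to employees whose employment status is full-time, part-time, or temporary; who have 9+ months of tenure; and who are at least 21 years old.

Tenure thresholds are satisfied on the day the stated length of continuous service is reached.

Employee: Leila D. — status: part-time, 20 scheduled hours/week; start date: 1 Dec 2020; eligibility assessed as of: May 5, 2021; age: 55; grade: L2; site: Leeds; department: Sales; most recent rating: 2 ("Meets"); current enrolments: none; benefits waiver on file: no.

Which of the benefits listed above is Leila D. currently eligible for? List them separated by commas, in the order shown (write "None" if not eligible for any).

None

Service from 1 Dec 2020 to May 5, 2021: 155 days.
Medical Plan — status part-time ✗ (requires full-time or seasonal) → not eligible.
401(k) Plan — age 55 ≥ 18 ✓; 20 hrs/wk < 24 ✗ → not eligible.
Employee Assistance Program — status part-time ✓ (not excluded); service 155 days ≥ 2 months (≈60 days) ✓; dept Sales ✗ → not eligible.
Floating Holidays — status part-time ✓ (not excluded); no waiver, service 155 days ≥ 30 days ✓; grade L2 < L3 ✗ → not eligible.
Paid Family Leave — status part-time ✓; service 155 days ≥ 60 days ✓; dept Sales ✗ → not eligible.
Professional Development Fund — status part-time ✓ (not excluded); age 55 ≥ 25 ✓; rating 2 < 3 ✗ → not eligible.
Fitness Allowance — grade L2 < L6 ✗ → not eligible.
Unlimited PTO Program — status part-time ✓; service 155 days < 9 months (≈270 days) ✗ → not eligible.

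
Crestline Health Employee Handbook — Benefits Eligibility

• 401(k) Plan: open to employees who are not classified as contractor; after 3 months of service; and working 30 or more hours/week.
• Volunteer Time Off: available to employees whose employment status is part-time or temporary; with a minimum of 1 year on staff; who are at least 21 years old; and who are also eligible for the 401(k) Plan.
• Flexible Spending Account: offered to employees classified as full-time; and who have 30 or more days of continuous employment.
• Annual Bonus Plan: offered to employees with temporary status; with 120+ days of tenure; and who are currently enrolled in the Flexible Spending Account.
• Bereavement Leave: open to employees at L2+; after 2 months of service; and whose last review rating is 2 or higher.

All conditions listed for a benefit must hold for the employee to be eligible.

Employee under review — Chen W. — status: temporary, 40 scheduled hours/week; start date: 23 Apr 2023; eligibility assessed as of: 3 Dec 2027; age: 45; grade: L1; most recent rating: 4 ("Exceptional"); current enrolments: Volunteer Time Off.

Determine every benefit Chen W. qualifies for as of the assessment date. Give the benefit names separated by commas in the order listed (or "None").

401(k) Plan, Volunteer Time Off

Service from 23 Apr 2023 to 3 Dec 2027: 1685 days.
401(k) Plan — status temporary ✓ (not excluded); service 1685 days ≥ 3 months (≈90 days) ✓; 40 hrs/wk ≥ 30 ✓ → eligible.
Volunteer Time Off — status temporary ✓; service 1685 days ≥ 1 year (≈365 days) ✓; age 45 ≥ 21 ✓; eligible for 401(k) Plan ✓ → eligible.
Flexible Spending Account — status temporary ✗ (requires full-time) → not eligible.
Annual Bonus Plan — status temporary ✓; service 1685 days ≥ 120 days ✓; not enrolled in Flexible Spending Account ✗ → not eligible.
Bereavement Leave — grade L1 < L2 ✗ → not eligible.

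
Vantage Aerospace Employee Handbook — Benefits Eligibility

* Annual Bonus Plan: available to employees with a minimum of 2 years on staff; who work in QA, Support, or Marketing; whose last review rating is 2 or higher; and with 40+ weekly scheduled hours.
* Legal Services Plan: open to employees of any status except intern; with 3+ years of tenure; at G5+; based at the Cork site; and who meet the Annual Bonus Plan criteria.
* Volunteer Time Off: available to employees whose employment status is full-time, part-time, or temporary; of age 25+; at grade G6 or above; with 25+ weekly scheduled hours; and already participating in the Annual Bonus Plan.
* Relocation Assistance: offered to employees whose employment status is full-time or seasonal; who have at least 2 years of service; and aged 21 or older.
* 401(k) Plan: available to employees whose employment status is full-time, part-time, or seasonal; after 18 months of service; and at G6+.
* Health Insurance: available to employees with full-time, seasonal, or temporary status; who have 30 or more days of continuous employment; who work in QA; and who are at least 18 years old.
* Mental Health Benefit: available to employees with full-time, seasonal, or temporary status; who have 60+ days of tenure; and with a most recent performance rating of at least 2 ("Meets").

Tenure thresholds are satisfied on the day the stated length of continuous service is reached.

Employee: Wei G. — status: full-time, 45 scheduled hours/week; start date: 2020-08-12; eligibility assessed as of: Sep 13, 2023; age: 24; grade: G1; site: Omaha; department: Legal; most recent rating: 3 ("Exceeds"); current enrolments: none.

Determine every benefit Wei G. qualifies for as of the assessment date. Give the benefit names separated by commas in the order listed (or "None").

Relocation Assistance, Mental Health Benefit

Service from 2020-08-12 to Sep 13, 2023: 1127 days.
Annual Bonus Plan — service 1127 days ≥ 2 years (≈730 days) ✓; dept Legal ✗ → not eligible.
Legal Services Plan — status full-time ✓ (not excluded); service 1127 days ≥ 3 years (≈1095 days) ✓; grade G1 < G5 ✗ → not eligible.
Volunteer Time Off — status full-time ✓; age 24 < 25 ✗ → not eligible.
Relocation Assistance — status full-time ✓; service 1127 days ≥ 2 years (≈730 days) ✓; age 24 ≥ 21 ✓ → eligible.
401(k) Plan — status full-time ✓; service 1127 days ≥ 18 months (≈540 days) ✓; grade G1 < G6 ✗ → not eligible.
Health Insurance — status full-time ✓; service 1127 days ≥ 30 days ✓; dept Legal ✗ → not eligible.
Mental Health Benefit — status full-time ✓; service 1127 days ≥ 60 days ✓; rating 3 ≥ 2 ✓ → eligible.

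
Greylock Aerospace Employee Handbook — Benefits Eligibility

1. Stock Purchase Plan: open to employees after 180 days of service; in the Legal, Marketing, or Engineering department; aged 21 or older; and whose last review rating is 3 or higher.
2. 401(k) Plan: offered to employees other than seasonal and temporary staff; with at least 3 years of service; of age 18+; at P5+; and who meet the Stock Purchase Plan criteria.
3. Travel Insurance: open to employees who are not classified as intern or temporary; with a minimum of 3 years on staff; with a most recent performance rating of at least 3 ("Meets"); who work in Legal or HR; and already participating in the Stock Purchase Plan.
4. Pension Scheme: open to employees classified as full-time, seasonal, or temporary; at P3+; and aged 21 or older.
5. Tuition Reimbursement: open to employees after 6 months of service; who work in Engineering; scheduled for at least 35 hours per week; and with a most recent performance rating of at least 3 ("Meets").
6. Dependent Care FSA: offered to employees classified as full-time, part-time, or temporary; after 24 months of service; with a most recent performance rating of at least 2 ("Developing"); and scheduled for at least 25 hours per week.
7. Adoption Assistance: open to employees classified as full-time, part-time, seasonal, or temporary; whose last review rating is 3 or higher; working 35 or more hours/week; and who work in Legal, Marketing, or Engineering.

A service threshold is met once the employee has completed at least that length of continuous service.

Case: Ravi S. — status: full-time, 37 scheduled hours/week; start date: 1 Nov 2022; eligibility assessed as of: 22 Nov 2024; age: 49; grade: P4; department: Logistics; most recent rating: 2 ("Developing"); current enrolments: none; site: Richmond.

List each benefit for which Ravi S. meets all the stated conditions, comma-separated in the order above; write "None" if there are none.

Service from 1 Nov 2022 to 22 Nov 2024: 752 days.
Stock Purchase Plan — service 752 days ≥ 180 days ✓; dept Logistics ✗ → not eligible.
401(k) Plan — status full-time ✓ (not excluded); service 752 days < 3 years (≈1095 days) ✗ → not eligible.
Travel Insurance — status full-time ✓ (not excluded); service 752 days < 3 years (≈1095 days) ✗ → not eligible.
Pension Scheme — status full-time ✓; grade P4 ≥ P3 ✓; age 49 ≥ 21 ✓ → eligible.
Tuition Reimbursement — service 752 days ≥ 6 months (≈180 days) ✓; dept Logistics ✗ → not eligible.
Dependent Care FSA — status full-time ✓; service 752 days ≥ 24 months (≈720 days) ✓; rating 2 ≥ 2 ✓; 37 hrs/wk ≥ 25 ✓ → eligible.
Adoption Assistance — status full-time ✓; rating 2 < 3 ✗ → not eligible.

Pension Scheme, Dependent Care FSA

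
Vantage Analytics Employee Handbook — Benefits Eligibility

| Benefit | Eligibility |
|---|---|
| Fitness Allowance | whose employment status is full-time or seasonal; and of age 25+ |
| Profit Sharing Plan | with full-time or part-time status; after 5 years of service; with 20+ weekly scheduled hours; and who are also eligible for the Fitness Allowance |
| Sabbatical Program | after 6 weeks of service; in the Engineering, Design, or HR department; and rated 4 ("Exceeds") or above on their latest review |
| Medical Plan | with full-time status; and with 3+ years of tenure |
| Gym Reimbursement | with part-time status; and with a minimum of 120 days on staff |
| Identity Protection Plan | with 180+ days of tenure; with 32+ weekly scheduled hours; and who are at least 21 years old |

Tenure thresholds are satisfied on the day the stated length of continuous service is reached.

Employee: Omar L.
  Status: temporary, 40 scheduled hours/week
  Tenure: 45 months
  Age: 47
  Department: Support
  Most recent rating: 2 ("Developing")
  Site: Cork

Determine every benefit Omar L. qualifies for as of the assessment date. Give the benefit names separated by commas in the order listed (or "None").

Fitness Allowance — status temporary ✗ (requires full-time or seasonal) → not eligible.
Profit Sharing Plan — status temporary ✗ (requires full-time or part-time) → not eligible.
Sabbatical Program — service 45 months ≥ 6 weeks (≈42 days) ✓; dept Support ✗ → not eligible.
Medical Plan — status temporary ✗ (requires full-time) → not eligible.
Gym Reimbursement — status temporary ✗ (requires part-time) → not eligible.
Identity Protection Plan — service 45 months ≥ 180 days ✓; 40 hrs/wk ≥ 32 ✓; age 47 ≥ 21 ✓ → eligible.

Identity Protection Plan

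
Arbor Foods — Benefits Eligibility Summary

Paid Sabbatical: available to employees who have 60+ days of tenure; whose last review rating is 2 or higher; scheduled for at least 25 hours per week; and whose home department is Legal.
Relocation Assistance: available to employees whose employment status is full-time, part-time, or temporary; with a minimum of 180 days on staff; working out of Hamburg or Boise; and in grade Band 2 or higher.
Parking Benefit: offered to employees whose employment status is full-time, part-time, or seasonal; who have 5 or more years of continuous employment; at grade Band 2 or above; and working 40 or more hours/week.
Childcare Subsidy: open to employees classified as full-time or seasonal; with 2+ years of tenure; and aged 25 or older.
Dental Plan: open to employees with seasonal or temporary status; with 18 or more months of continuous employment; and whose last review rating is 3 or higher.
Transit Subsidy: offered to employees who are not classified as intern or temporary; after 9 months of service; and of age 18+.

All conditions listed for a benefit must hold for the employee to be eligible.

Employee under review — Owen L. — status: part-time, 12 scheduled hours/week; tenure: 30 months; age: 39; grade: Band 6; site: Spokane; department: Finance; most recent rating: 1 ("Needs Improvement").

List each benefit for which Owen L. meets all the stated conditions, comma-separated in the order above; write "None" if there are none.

Transit Subsidy

Paid Sabbatical — service 30 months ≥ 60 days ✓; rating 1 < 2 ✗ → not eligible.
Relocation Assistance — status part-time ✓; service 30 months ≥ 180 days ✓; site Spokane ✗ (not Hamburg or Boise) → not eligible.
Parking Benefit — status part-time ✓; service 30 months < 5 years (≈1825 days) ✗ → not eligible.
Childcare Subsidy — status part-time ✗ (requires full-time or seasonal) → not eligible.
Dental Plan — status part-time ✗ (requires seasonal or temporary) → not eligible.
Transit Subsidy — status part-time ✓ (not excluded); service 30 months ≥ 9 months ✓; age 39 ≥ 18 ✓ → eligible.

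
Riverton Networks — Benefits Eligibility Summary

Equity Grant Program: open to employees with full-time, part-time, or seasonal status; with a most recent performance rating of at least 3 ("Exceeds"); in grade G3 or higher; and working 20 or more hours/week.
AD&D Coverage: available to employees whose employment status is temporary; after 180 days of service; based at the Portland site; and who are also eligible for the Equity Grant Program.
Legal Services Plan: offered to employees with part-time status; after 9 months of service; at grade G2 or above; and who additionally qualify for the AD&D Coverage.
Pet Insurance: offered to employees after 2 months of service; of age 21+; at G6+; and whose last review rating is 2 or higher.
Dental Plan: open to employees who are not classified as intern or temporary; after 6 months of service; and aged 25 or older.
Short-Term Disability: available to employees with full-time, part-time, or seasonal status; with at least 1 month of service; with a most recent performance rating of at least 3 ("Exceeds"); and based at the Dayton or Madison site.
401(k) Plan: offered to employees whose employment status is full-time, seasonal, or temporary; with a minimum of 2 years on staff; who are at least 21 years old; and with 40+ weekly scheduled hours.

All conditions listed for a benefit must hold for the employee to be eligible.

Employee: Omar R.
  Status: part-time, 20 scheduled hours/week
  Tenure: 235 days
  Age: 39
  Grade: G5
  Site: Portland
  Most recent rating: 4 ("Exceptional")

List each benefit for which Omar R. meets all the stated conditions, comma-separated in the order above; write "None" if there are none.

Equity Grant Program — status part-time ✓; rating 4 ≥ 3 ✓; grade G5 ≥ G3 ✓; 20 hrs/wk ≥ 20 ✓ → eligible.
AD&D Coverage — status part-time ✗ (requires temporary) → not eligible.
Legal Services Plan — status part-time ✓; service 235 days < 9 months (≈270 days) ✗ → not eligible.
Pet Insurance — service 235 days ≥ 2 months (≈60 days) ✓; age 39 ≥ 21 ✓; grade G5 < G6 ✗ → not eligible.
Dental Plan — status part-time ✓ (not excluded); service 235 days ≥ 6 months (≈180 days) ✓; age 39 ≥ 25 ✓ → eligible.
Short-Term Disability — status part-time ✓; service 235 days ≥ 1 month (≈30 days) ✓; rating 4 ≥ 3 ✓; site Portland ✗ (not Dayton or Madison) → not eligible.
401(k) Plan — status part-time ✗ (requires full-time, seasonal, or temporary) → not eligible.

Equity Grant Program, Dental Plan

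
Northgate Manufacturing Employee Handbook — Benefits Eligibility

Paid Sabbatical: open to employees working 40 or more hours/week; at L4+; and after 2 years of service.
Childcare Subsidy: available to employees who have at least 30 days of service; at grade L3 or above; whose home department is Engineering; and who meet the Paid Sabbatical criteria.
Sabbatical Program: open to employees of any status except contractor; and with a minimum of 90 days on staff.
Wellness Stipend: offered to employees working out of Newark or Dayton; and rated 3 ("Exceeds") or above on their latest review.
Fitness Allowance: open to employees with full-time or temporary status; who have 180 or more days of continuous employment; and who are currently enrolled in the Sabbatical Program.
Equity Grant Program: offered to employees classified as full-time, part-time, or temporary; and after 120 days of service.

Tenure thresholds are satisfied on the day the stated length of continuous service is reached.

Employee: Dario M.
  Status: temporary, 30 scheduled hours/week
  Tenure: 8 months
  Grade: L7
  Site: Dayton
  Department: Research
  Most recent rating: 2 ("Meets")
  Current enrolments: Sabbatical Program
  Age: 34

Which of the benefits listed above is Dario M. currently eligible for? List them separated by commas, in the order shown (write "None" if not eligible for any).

Sabbatical Program, Fitness Allowance, Equity Grant Program

Paid Sabbatical — 30 hrs/wk < 40 ✗ → not eligible.
Childcare Subsidy — service 8 months ≥ 30 days ✓; grade L7 ≥ L3 ✓; dept Research ✗ → not eligible.
Sabbatical Program — status temporary ✓ (not excluded); service 8 months ≥ 90 days ✓ → eligible.
Wellness Stipend — site Dayton ✓; rating 2 < 3 ✗ → not eligible.
Fitness Allowance — status temporary ✓; service 8 months ≥ 180 days ✓; enrolled in Sabbatical Program ✓ → eligible.
Equity Grant Program — status temporary ✓; service 8 months ≥ 120 days ✓ → eligible.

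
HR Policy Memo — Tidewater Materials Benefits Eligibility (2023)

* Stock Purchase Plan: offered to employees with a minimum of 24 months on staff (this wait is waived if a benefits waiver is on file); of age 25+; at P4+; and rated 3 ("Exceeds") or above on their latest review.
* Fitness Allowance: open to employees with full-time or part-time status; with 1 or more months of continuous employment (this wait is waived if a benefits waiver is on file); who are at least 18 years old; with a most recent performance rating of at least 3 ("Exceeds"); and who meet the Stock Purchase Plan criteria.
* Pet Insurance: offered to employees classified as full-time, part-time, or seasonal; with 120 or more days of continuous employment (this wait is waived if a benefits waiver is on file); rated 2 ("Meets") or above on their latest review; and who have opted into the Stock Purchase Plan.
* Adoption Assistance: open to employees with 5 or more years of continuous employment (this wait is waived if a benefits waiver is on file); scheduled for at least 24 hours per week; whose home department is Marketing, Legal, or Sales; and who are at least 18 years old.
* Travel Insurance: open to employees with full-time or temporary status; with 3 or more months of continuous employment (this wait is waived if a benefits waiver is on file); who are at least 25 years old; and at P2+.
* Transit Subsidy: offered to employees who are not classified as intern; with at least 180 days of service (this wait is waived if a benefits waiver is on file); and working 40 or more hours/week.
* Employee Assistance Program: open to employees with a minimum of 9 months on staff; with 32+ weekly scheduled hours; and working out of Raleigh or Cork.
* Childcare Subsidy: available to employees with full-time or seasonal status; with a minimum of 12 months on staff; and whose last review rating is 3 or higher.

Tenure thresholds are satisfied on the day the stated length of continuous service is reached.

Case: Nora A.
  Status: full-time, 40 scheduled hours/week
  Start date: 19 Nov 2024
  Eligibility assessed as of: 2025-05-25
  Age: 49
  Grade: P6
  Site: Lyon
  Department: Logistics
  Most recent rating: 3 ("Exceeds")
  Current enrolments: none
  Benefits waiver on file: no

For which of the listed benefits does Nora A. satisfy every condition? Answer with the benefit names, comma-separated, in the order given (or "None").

Travel Insurance, Transit Subsidy

Service from 19 Nov 2024 to 2025-05-25: 187 days.
Stock Purchase Plan — no waiver, service 187 days < 24 months (≈720 days) ✗ → not eligible.
Fitness Allowance — status full-time ✓; no waiver, service 187 days ≥ 1 month (≈30 days) ✓; age 49 ≥ 18 ✓; rating 3 ≥ 3 ✓; not eligible for Stock Purchase Plan ✗ → not eligible.
Pet Insurance — status full-time ✓; no waiver, service 187 days ≥ 120 days ✓; rating 3 ≥ 2 ✓; not enrolled in Stock Purchase Plan ✗ → not eligible.
Adoption Assistance — no waiver, service 187 days < 5 years (≈1825 days) ✗ → not eligible.
Travel Insurance — status full-time ✓; no waiver, service 187 days ≥ 3 months (≈90 days) ✓; age 49 ≥ 25 ✓; grade P6 ≥ P2 ✓ → eligible.
Transit Subsidy — status full-time ✓ (not excluded); no waiver, service 187 days ≥ 180 days ✓; 40 hrs/wk ≥ 40 ✓ → eligible.
Employee Assistance Program — service 187 days < 9 months (≈270 days) ✗ → not eligible.
Childcare Subsidy — status full-time ✓; service 187 days < 12 months (≈360 days) ✗ → not eligible.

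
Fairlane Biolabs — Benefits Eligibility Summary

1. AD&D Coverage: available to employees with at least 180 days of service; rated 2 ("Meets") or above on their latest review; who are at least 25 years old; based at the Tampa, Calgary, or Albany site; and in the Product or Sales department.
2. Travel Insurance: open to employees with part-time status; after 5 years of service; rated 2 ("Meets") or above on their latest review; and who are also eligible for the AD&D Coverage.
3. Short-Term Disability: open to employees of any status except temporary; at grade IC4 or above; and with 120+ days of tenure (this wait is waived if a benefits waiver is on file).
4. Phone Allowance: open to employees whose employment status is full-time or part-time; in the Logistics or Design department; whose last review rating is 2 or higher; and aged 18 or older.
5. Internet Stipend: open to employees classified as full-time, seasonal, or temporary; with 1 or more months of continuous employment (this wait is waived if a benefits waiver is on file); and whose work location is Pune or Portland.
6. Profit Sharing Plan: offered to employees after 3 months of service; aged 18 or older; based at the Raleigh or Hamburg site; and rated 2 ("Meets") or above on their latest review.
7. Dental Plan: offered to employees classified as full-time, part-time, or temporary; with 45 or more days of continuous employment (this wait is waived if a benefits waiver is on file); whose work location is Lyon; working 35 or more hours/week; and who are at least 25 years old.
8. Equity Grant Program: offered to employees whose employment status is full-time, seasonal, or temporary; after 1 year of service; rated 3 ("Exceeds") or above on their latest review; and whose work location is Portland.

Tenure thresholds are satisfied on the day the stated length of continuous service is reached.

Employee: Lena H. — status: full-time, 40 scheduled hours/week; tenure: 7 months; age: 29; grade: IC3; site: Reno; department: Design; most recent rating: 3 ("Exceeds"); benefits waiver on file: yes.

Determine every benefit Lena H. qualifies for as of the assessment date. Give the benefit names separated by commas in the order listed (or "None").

Phone Allowance

AD&D Coverage — service 7 months ≥ 180 days ✓; rating 3 ≥ 2 ✓; age 29 ≥ 25 ✓; site Reno ✗ (not Tampa, Calgary, or Albany) → not eligible.
Travel Insurance — status full-time ✗ (requires part-time) → not eligible.
Short-Term Disability — status full-time ✓ (not excluded); grade IC3 < IC4 ✗ → not eligible.
Phone Allowance — status full-time ✓; dept Design ✓; rating 3 ≥ 2 ✓; age 29 ≥ 18 ✓ → eligible.
Internet Stipend — status full-time ✓; benefits waiver on file ✓; site Reno ✗ (not Pune or Portland) → not eligible.
Profit Sharing Plan — service 7 months ≥ 3 months ✓; age 29 ≥ 18 ✓; site Reno ✗ (not Raleigh or Hamburg) → not eligible.
Dental Plan — status full-time ✓; benefits waiver on file ✓; site Reno ✗ (not Lyon) → not eligible.
Equity Grant Program — status full-time ✓; service 7 months < 1 year (≈365 days) ✗ → not eligible.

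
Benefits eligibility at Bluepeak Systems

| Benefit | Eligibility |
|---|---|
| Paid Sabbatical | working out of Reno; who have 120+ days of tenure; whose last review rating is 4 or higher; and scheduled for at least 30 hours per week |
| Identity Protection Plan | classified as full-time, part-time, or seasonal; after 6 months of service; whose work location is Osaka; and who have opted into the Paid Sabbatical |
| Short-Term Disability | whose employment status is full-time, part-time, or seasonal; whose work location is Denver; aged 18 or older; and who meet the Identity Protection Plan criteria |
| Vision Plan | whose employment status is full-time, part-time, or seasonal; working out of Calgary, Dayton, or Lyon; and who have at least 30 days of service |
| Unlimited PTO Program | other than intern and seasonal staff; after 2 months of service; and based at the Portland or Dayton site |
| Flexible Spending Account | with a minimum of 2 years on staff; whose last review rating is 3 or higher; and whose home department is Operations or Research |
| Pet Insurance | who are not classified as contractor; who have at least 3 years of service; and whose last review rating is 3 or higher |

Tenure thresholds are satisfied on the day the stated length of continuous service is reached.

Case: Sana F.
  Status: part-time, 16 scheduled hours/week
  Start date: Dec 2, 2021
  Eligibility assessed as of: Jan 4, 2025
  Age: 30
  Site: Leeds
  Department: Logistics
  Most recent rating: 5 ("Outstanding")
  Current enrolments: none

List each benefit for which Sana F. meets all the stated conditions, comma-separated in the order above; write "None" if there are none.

Service from Dec 2, 2021 to Jan 4, 2025: 1129 days.
Paid Sabbatical — site Leeds ✗ (not Reno) → not eligible.
Identity Protection Plan — status part-time ✓; service 1129 days ≥ 6 months (≈180 days) ✓; site Leeds ✗ (not Osaka) → not eligible.
Short-Term Disability — status part-time ✓; site Leeds ✗ (not Denver) → not eligible.
Vision Plan — status part-time ✓; site Leeds ✗ (not Calgary, Dayton, or Lyon) → not eligible.
Unlimited PTO Program — status part-time ✓ (not excluded); service 1129 days ≥ 2 months (≈60 days) ✓; site Leeds ✗ (not Portland or Dayton) → not eligible.
Flexible Spending Account — service 1129 days ≥ 2 years (≈730 days) ✓; rating 5 ≥ 3 ✓; dept Logistics ✗ → not eligible.
Pet Insurance — status part-time ✓ (not excluded); service 1129 days ≥ 3 years (≈1095 days) ✓; rating 5 ≥ 3 ✓ → eligible.

Pet Insurance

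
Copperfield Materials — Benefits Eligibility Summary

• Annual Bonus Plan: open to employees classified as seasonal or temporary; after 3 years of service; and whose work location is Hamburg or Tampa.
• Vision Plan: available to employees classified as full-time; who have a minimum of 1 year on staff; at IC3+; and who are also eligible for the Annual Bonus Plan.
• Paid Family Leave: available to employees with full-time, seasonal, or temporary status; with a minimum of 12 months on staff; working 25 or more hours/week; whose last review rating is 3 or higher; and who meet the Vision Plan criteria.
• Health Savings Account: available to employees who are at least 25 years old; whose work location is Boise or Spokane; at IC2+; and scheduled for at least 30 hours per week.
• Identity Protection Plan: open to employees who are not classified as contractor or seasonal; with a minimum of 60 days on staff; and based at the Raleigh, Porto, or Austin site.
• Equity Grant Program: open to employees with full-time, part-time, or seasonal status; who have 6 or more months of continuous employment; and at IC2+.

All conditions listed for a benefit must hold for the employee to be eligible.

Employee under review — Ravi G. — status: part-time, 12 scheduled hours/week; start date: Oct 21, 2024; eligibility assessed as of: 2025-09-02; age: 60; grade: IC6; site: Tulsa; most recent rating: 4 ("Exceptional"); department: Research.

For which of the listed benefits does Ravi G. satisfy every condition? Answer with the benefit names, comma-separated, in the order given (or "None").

Equity Grant Program

Service from Oct 21, 2024 to 2025-09-02: 316 days.
Annual Bonus Plan — status part-time ✗ (requires seasonal or temporary) → not eligible.
Vision Plan — status part-time ✗ (requires full-time) → not eligible.
Paid Family Leave — status part-time ✗ (requires full-time, seasonal, or temporary) → not eligible.
Health Savings Account — age 60 ≥ 25 ✓; site Tulsa ✗ (not Boise or Spokane) → not eligible.
Identity Protection Plan — status part-time ✓ (not excluded); service 316 days ≥ 60 days ✓; site Tulsa ✗ (not Raleigh, Porto, or Austin) → not eligible.
Equity Grant Program — status part-time ✓; service 316 days ≥ 6 months (≈180 days) ✓; grade IC6 ≥ IC2 ✓ → eligible.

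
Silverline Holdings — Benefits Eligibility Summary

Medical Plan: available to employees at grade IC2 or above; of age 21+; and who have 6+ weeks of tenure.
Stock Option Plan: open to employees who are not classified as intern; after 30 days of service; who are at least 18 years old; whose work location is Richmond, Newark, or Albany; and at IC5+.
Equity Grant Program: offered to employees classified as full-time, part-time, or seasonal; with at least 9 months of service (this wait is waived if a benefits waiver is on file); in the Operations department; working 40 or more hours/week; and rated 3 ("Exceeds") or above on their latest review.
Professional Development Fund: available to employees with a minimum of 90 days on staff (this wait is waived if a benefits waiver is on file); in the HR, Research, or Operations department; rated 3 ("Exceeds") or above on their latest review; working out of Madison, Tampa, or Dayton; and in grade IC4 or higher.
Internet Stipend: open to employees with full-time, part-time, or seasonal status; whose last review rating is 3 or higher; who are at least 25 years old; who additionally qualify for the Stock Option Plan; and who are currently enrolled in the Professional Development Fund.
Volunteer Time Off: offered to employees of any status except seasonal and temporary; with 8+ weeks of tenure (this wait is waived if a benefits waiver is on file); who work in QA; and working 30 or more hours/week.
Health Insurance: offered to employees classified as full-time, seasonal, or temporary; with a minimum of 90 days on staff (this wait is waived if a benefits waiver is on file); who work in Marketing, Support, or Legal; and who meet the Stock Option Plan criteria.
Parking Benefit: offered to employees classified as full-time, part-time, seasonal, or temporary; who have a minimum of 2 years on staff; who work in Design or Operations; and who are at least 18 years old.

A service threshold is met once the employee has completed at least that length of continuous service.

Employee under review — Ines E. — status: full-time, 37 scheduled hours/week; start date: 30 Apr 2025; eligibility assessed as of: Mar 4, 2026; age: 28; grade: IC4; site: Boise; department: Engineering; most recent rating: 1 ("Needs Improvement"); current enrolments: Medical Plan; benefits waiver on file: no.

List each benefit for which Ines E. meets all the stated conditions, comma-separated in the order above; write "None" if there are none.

Medical Plan

Service from 30 Apr 2025 to Mar 4, 2026: 308 days.
Medical Plan — grade IC4 ≥ IC2 ✓; age 28 ≥ 21 ✓; service 308 days ≥ 6 weeks (≈42 days) ✓ → eligible.
Stock Option Plan — status full-time ✓ (not excluded); service 308 days ≥ 30 days ✓; age 28 ≥ 18 ✓; site Boise ✗ (not Richmond, Newark, or Albany) → not eligible.
Equity Grant Program — status full-time ✓; no waiver, service 308 days ≥ 9 months (≈270 days) ✓; dept Engineering ✗ → not eligible.
Professional Development Fund — no waiver, service 308 days ≥ 90 days ✓; dept Engineering ✗ → not eligible.
Internet Stipend — status full-time ✓; rating 1 < 3 ✗ → not eligible.
Volunteer Time Off — status full-time ✓ (not excluded); no waiver, service 308 days ≥ 8 weeks (≈56 days) ✓; dept Engineering ✗ → not eligible.
Health Insurance — status full-time ✓; no waiver, service 308 days ≥ 90 days ✓; dept Engineering ✗ → not eligible.
Parking Benefit — status full-time ✓; service 308 days < 2 years (≈730 days) ✗ → not eligible.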